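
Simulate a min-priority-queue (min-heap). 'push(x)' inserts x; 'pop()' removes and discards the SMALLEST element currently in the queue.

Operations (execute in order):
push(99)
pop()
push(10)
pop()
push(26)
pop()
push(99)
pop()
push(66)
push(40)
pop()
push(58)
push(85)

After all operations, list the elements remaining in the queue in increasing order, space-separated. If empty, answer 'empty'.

Answer: 58 66 85

Derivation:
push(99): heap contents = [99]
pop() → 99: heap contents = []
push(10): heap contents = [10]
pop() → 10: heap contents = []
push(26): heap contents = [26]
pop() → 26: heap contents = []
push(99): heap contents = [99]
pop() → 99: heap contents = []
push(66): heap contents = [66]
push(40): heap contents = [40, 66]
pop() → 40: heap contents = [66]
push(58): heap contents = [58, 66]
push(85): heap contents = [58, 66, 85]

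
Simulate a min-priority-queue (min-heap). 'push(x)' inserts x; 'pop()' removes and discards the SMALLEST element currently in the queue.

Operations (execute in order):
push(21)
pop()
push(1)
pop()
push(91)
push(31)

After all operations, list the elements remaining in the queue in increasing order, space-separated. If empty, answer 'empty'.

push(21): heap contents = [21]
pop() → 21: heap contents = []
push(1): heap contents = [1]
pop() → 1: heap contents = []
push(91): heap contents = [91]
push(31): heap contents = [31, 91]

Answer: 31 91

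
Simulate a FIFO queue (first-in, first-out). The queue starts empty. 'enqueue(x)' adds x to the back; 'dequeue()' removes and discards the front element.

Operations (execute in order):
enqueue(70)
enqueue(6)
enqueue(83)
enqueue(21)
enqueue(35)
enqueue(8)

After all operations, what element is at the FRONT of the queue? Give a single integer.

enqueue(70): queue = [70]
enqueue(6): queue = [70, 6]
enqueue(83): queue = [70, 6, 83]
enqueue(21): queue = [70, 6, 83, 21]
enqueue(35): queue = [70, 6, 83, 21, 35]
enqueue(8): queue = [70, 6, 83, 21, 35, 8]

Answer: 70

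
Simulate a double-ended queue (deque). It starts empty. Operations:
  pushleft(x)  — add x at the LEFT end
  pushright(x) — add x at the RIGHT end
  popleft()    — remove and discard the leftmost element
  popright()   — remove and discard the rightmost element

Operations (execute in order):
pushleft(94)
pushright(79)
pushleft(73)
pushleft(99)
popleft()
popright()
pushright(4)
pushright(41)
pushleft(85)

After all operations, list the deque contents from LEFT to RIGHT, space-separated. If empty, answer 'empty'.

Answer: 85 73 94 4 41

Derivation:
pushleft(94): [94]
pushright(79): [94, 79]
pushleft(73): [73, 94, 79]
pushleft(99): [99, 73, 94, 79]
popleft(): [73, 94, 79]
popright(): [73, 94]
pushright(4): [73, 94, 4]
pushright(41): [73, 94, 4, 41]
pushleft(85): [85, 73, 94, 4, 41]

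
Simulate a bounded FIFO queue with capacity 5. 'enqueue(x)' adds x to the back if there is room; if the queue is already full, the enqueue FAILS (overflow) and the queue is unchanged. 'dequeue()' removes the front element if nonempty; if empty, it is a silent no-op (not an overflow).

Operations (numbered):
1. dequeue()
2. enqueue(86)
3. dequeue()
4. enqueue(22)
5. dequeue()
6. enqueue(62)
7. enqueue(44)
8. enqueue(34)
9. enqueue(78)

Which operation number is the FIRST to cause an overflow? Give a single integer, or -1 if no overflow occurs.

1. dequeue(): empty, no-op, size=0
2. enqueue(86): size=1
3. dequeue(): size=0
4. enqueue(22): size=1
5. dequeue(): size=0
6. enqueue(62): size=1
7. enqueue(44): size=2
8. enqueue(34): size=3
9. enqueue(78): size=4

Answer: -1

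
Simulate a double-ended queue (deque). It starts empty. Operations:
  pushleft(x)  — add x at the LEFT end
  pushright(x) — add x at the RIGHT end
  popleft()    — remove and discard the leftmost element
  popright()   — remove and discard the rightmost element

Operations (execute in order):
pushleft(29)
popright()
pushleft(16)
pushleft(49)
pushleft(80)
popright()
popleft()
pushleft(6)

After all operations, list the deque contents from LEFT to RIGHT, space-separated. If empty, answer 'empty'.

pushleft(29): [29]
popright(): []
pushleft(16): [16]
pushleft(49): [49, 16]
pushleft(80): [80, 49, 16]
popright(): [80, 49]
popleft(): [49]
pushleft(6): [6, 49]

Answer: 6 49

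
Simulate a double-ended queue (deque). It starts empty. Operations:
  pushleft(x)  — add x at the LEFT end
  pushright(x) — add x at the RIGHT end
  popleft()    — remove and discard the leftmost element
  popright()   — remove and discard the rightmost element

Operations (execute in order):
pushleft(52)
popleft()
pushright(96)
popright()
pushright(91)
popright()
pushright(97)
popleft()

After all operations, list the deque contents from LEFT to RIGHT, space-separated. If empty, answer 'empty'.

pushleft(52): [52]
popleft(): []
pushright(96): [96]
popright(): []
pushright(91): [91]
popright(): []
pushright(97): [97]
popleft(): []

Answer: empty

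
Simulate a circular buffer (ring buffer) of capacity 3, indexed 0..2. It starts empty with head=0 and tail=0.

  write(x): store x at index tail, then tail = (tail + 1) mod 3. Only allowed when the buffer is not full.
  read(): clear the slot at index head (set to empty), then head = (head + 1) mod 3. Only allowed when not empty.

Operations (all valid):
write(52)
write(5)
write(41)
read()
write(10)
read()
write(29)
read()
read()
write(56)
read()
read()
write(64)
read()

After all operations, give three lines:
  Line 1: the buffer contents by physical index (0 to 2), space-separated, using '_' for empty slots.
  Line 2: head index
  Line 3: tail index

write(52): buf=[52 _ _], head=0, tail=1, size=1
write(5): buf=[52 5 _], head=0, tail=2, size=2
write(41): buf=[52 5 41], head=0, tail=0, size=3
read(): buf=[_ 5 41], head=1, tail=0, size=2
write(10): buf=[10 5 41], head=1, tail=1, size=3
read(): buf=[10 _ 41], head=2, tail=1, size=2
write(29): buf=[10 29 41], head=2, tail=2, size=3
read(): buf=[10 29 _], head=0, tail=2, size=2
read(): buf=[_ 29 _], head=1, tail=2, size=1
write(56): buf=[_ 29 56], head=1, tail=0, size=2
read(): buf=[_ _ 56], head=2, tail=0, size=1
read(): buf=[_ _ _], head=0, tail=0, size=0
write(64): buf=[64 _ _], head=0, tail=1, size=1
read(): buf=[_ _ _], head=1, tail=1, size=0

Answer: _ _ _
1
1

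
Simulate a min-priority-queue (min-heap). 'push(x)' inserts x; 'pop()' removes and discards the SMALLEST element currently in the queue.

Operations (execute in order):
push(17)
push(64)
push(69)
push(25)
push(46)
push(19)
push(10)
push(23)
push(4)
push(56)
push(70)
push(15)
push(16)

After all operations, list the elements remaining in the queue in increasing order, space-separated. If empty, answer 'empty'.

Answer: 4 10 15 16 17 19 23 25 46 56 64 69 70

Derivation:
push(17): heap contents = [17]
push(64): heap contents = [17, 64]
push(69): heap contents = [17, 64, 69]
push(25): heap contents = [17, 25, 64, 69]
push(46): heap contents = [17, 25, 46, 64, 69]
push(19): heap contents = [17, 19, 25, 46, 64, 69]
push(10): heap contents = [10, 17, 19, 25, 46, 64, 69]
push(23): heap contents = [10, 17, 19, 23, 25, 46, 64, 69]
push(4): heap contents = [4, 10, 17, 19, 23, 25, 46, 64, 69]
push(56): heap contents = [4, 10, 17, 19, 23, 25, 46, 56, 64, 69]
push(70): heap contents = [4, 10, 17, 19, 23, 25, 46, 56, 64, 69, 70]
push(15): heap contents = [4, 10, 15, 17, 19, 23, 25, 46, 56, 64, 69, 70]
push(16): heap contents = [4, 10, 15, 16, 17, 19, 23, 25, 46, 56, 64, 69, 70]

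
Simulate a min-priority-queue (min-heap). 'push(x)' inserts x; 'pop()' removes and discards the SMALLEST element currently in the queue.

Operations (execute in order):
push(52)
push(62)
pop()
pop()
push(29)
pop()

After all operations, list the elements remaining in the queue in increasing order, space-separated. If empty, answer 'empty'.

push(52): heap contents = [52]
push(62): heap contents = [52, 62]
pop() → 52: heap contents = [62]
pop() → 62: heap contents = []
push(29): heap contents = [29]
pop() → 29: heap contents = []

Answer: empty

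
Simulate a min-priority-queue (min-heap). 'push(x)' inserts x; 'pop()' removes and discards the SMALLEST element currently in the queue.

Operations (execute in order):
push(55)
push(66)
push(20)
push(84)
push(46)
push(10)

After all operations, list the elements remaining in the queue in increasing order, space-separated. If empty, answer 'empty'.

Answer: 10 20 46 55 66 84

Derivation:
push(55): heap contents = [55]
push(66): heap contents = [55, 66]
push(20): heap contents = [20, 55, 66]
push(84): heap contents = [20, 55, 66, 84]
push(46): heap contents = [20, 46, 55, 66, 84]
push(10): heap contents = [10, 20, 46, 55, 66, 84]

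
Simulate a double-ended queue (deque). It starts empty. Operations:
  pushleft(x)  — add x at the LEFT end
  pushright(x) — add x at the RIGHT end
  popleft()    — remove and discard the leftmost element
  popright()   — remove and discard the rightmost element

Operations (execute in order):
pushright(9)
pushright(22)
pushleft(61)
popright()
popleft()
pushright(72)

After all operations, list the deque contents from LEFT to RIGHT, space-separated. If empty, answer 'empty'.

Answer: 9 72

Derivation:
pushright(9): [9]
pushright(22): [9, 22]
pushleft(61): [61, 9, 22]
popright(): [61, 9]
popleft(): [9]
pushright(72): [9, 72]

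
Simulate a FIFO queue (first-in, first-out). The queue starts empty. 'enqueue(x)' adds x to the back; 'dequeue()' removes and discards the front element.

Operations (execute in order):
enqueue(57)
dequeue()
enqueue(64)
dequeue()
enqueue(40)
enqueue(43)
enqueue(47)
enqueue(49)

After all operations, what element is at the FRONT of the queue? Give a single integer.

enqueue(57): queue = [57]
dequeue(): queue = []
enqueue(64): queue = [64]
dequeue(): queue = []
enqueue(40): queue = [40]
enqueue(43): queue = [40, 43]
enqueue(47): queue = [40, 43, 47]
enqueue(49): queue = [40, 43, 47, 49]

Answer: 40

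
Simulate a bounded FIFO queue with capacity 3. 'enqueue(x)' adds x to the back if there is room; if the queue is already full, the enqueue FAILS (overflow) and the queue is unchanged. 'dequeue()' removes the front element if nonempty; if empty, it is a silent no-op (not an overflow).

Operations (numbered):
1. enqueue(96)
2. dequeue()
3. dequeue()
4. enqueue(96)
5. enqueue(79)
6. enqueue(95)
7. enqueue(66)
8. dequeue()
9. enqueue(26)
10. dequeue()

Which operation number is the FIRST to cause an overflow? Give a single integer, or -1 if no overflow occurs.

Answer: 7

Derivation:
1. enqueue(96): size=1
2. dequeue(): size=0
3. dequeue(): empty, no-op, size=0
4. enqueue(96): size=1
5. enqueue(79): size=2
6. enqueue(95): size=3
7. enqueue(66): size=3=cap → OVERFLOW (fail)
8. dequeue(): size=2
9. enqueue(26): size=3
10. dequeue(): size=2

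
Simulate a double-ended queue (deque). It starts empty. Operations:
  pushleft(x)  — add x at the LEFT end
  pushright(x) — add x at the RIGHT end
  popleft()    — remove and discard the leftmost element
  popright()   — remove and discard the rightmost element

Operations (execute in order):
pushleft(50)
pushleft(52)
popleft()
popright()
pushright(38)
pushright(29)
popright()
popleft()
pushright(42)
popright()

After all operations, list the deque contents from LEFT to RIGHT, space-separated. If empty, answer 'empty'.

pushleft(50): [50]
pushleft(52): [52, 50]
popleft(): [50]
popright(): []
pushright(38): [38]
pushright(29): [38, 29]
popright(): [38]
popleft(): []
pushright(42): [42]
popright(): []

Answer: empty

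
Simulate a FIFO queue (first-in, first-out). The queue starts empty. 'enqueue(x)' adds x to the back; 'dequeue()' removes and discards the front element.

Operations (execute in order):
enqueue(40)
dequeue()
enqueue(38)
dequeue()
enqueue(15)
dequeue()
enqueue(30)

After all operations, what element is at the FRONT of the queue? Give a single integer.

enqueue(40): queue = [40]
dequeue(): queue = []
enqueue(38): queue = [38]
dequeue(): queue = []
enqueue(15): queue = [15]
dequeue(): queue = []
enqueue(30): queue = [30]

Answer: 30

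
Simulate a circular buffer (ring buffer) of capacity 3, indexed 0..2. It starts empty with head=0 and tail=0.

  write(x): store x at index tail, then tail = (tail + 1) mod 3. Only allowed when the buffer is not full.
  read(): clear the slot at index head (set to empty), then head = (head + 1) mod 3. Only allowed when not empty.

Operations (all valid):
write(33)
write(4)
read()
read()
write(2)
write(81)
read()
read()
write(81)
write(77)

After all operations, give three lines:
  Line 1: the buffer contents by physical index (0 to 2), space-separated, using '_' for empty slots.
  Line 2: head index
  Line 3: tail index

Answer: _ 81 77
1
0

Derivation:
write(33): buf=[33 _ _], head=0, tail=1, size=1
write(4): buf=[33 4 _], head=0, tail=2, size=2
read(): buf=[_ 4 _], head=1, tail=2, size=1
read(): buf=[_ _ _], head=2, tail=2, size=0
write(2): buf=[_ _ 2], head=2, tail=0, size=1
write(81): buf=[81 _ 2], head=2, tail=1, size=2
read(): buf=[81 _ _], head=0, tail=1, size=1
read(): buf=[_ _ _], head=1, tail=1, size=0
write(81): buf=[_ 81 _], head=1, tail=2, size=1
write(77): buf=[_ 81 77], head=1, tail=0, size=2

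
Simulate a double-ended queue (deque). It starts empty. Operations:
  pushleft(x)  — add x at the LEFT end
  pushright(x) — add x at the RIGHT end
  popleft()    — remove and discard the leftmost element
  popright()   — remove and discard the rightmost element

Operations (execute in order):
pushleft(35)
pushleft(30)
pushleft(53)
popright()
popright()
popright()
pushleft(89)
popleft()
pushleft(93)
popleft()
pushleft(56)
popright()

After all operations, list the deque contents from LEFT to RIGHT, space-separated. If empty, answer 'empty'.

pushleft(35): [35]
pushleft(30): [30, 35]
pushleft(53): [53, 30, 35]
popright(): [53, 30]
popright(): [53]
popright(): []
pushleft(89): [89]
popleft(): []
pushleft(93): [93]
popleft(): []
pushleft(56): [56]
popright(): []

Answer: empty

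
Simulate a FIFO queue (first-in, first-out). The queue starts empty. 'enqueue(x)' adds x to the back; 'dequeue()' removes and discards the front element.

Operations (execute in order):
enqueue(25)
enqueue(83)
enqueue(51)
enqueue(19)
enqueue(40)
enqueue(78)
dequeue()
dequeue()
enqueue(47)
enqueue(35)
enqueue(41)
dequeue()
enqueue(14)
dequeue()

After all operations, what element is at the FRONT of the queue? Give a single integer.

Answer: 40

Derivation:
enqueue(25): queue = [25]
enqueue(83): queue = [25, 83]
enqueue(51): queue = [25, 83, 51]
enqueue(19): queue = [25, 83, 51, 19]
enqueue(40): queue = [25, 83, 51, 19, 40]
enqueue(78): queue = [25, 83, 51, 19, 40, 78]
dequeue(): queue = [83, 51, 19, 40, 78]
dequeue(): queue = [51, 19, 40, 78]
enqueue(47): queue = [51, 19, 40, 78, 47]
enqueue(35): queue = [51, 19, 40, 78, 47, 35]
enqueue(41): queue = [51, 19, 40, 78, 47, 35, 41]
dequeue(): queue = [19, 40, 78, 47, 35, 41]
enqueue(14): queue = [19, 40, 78, 47, 35, 41, 14]
dequeue(): queue = [40, 78, 47, 35, 41, 14]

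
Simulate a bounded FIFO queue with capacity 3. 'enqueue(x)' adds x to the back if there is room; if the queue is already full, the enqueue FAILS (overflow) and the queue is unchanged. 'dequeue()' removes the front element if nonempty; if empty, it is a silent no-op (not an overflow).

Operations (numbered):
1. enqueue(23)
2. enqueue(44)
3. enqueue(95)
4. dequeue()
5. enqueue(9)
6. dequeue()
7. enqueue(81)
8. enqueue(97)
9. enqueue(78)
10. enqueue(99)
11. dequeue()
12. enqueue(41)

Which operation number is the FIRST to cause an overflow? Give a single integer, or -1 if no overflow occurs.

Answer: 8

Derivation:
1. enqueue(23): size=1
2. enqueue(44): size=2
3. enqueue(95): size=3
4. dequeue(): size=2
5. enqueue(9): size=3
6. dequeue(): size=2
7. enqueue(81): size=3
8. enqueue(97): size=3=cap → OVERFLOW (fail)
9. enqueue(78): size=3=cap → OVERFLOW (fail)
10. enqueue(99): size=3=cap → OVERFLOW (fail)
11. dequeue(): size=2
12. enqueue(41): size=3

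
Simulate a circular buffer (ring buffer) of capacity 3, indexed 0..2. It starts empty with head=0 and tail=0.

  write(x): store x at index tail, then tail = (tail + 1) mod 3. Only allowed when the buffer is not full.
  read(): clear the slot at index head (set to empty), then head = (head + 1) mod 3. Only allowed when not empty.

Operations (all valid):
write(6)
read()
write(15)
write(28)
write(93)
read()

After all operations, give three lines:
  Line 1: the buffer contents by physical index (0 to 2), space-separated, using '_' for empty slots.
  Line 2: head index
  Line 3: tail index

write(6): buf=[6 _ _], head=0, tail=1, size=1
read(): buf=[_ _ _], head=1, tail=1, size=0
write(15): buf=[_ 15 _], head=1, tail=2, size=1
write(28): buf=[_ 15 28], head=1, tail=0, size=2
write(93): buf=[93 15 28], head=1, tail=1, size=3
read(): buf=[93 _ 28], head=2, tail=1, size=2

Answer: 93 _ 28
2
1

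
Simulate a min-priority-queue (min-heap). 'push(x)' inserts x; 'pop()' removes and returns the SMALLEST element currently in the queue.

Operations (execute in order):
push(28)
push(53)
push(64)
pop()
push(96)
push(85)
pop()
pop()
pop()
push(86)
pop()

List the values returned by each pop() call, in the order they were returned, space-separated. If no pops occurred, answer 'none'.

push(28): heap contents = [28]
push(53): heap contents = [28, 53]
push(64): heap contents = [28, 53, 64]
pop() → 28: heap contents = [53, 64]
push(96): heap contents = [53, 64, 96]
push(85): heap contents = [53, 64, 85, 96]
pop() → 53: heap contents = [64, 85, 96]
pop() → 64: heap contents = [85, 96]
pop() → 85: heap contents = [96]
push(86): heap contents = [86, 96]
pop() → 86: heap contents = [96]

Answer: 28 53 64 85 86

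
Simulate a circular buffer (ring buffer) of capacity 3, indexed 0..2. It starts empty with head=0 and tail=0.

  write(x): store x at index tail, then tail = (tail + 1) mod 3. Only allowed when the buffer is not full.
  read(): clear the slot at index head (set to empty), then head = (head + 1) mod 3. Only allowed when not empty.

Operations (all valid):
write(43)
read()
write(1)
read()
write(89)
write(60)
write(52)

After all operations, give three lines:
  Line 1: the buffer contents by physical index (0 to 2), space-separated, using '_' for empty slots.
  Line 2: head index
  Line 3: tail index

Answer: 60 52 89
2
2

Derivation:
write(43): buf=[43 _ _], head=0, tail=1, size=1
read(): buf=[_ _ _], head=1, tail=1, size=0
write(1): buf=[_ 1 _], head=1, tail=2, size=1
read(): buf=[_ _ _], head=2, tail=2, size=0
write(89): buf=[_ _ 89], head=2, tail=0, size=1
write(60): buf=[60 _ 89], head=2, tail=1, size=2
write(52): buf=[60 52 89], head=2, tail=2, size=3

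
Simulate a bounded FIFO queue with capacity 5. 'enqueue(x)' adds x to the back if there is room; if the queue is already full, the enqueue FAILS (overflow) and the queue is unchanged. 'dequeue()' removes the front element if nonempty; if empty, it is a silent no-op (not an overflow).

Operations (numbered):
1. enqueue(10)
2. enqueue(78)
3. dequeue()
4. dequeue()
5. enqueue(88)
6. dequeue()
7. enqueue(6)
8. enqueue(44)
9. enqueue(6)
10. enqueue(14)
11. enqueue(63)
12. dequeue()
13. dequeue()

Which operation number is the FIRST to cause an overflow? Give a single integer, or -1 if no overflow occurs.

Answer: -1

Derivation:
1. enqueue(10): size=1
2. enqueue(78): size=2
3. dequeue(): size=1
4. dequeue(): size=0
5. enqueue(88): size=1
6. dequeue(): size=0
7. enqueue(6): size=1
8. enqueue(44): size=2
9. enqueue(6): size=3
10. enqueue(14): size=4
11. enqueue(63): size=5
12. dequeue(): size=4
13. dequeue(): size=3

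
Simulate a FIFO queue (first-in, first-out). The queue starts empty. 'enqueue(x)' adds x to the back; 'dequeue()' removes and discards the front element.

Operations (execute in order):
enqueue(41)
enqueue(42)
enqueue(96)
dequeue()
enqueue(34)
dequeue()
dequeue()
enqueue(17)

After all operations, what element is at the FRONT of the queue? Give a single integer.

enqueue(41): queue = [41]
enqueue(42): queue = [41, 42]
enqueue(96): queue = [41, 42, 96]
dequeue(): queue = [42, 96]
enqueue(34): queue = [42, 96, 34]
dequeue(): queue = [96, 34]
dequeue(): queue = [34]
enqueue(17): queue = [34, 17]

Answer: 34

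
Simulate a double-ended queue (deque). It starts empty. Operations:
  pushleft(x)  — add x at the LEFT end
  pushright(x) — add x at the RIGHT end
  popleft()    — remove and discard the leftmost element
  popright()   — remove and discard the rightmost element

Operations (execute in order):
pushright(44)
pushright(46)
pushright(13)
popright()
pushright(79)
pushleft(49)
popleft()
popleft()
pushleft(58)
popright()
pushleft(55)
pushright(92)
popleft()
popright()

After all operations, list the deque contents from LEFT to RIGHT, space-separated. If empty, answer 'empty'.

pushright(44): [44]
pushright(46): [44, 46]
pushright(13): [44, 46, 13]
popright(): [44, 46]
pushright(79): [44, 46, 79]
pushleft(49): [49, 44, 46, 79]
popleft(): [44, 46, 79]
popleft(): [46, 79]
pushleft(58): [58, 46, 79]
popright(): [58, 46]
pushleft(55): [55, 58, 46]
pushright(92): [55, 58, 46, 92]
popleft(): [58, 46, 92]
popright(): [58, 46]

Answer: 58 46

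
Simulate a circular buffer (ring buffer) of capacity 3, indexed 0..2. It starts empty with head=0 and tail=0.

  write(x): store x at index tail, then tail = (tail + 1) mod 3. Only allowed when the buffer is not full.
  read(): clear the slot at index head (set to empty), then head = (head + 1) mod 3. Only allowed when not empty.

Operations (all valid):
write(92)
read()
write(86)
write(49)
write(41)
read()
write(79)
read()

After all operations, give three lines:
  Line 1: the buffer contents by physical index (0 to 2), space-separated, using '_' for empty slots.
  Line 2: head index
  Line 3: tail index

Answer: 41 79 _
0
2

Derivation:
write(92): buf=[92 _ _], head=0, tail=1, size=1
read(): buf=[_ _ _], head=1, tail=1, size=0
write(86): buf=[_ 86 _], head=1, tail=2, size=1
write(49): buf=[_ 86 49], head=1, tail=0, size=2
write(41): buf=[41 86 49], head=1, tail=1, size=3
read(): buf=[41 _ 49], head=2, tail=1, size=2
write(79): buf=[41 79 49], head=2, tail=2, size=3
read(): buf=[41 79 _], head=0, tail=2, size=2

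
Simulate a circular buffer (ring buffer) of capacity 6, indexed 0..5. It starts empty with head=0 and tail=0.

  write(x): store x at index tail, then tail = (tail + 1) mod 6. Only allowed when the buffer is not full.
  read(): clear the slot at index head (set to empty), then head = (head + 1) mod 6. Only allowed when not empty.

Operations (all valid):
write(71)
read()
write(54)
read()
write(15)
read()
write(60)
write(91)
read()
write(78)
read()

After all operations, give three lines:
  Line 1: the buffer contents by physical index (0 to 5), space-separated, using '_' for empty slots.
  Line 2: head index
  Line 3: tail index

write(71): buf=[71 _ _ _ _ _], head=0, tail=1, size=1
read(): buf=[_ _ _ _ _ _], head=1, tail=1, size=0
write(54): buf=[_ 54 _ _ _ _], head=1, tail=2, size=1
read(): buf=[_ _ _ _ _ _], head=2, tail=2, size=0
write(15): buf=[_ _ 15 _ _ _], head=2, tail=3, size=1
read(): buf=[_ _ _ _ _ _], head=3, tail=3, size=0
write(60): buf=[_ _ _ 60 _ _], head=3, tail=4, size=1
write(91): buf=[_ _ _ 60 91 _], head=3, tail=5, size=2
read(): buf=[_ _ _ _ 91 _], head=4, tail=5, size=1
write(78): buf=[_ _ _ _ 91 78], head=4, tail=0, size=2
read(): buf=[_ _ _ _ _ 78], head=5, tail=0, size=1

Answer: _ _ _ _ _ 78
5
0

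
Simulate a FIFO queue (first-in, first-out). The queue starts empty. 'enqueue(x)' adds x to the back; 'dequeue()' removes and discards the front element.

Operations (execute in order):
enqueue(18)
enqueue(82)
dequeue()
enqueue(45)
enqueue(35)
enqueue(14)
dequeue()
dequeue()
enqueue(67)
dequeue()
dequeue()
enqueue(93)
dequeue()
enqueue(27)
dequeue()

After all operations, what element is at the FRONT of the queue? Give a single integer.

enqueue(18): queue = [18]
enqueue(82): queue = [18, 82]
dequeue(): queue = [82]
enqueue(45): queue = [82, 45]
enqueue(35): queue = [82, 45, 35]
enqueue(14): queue = [82, 45, 35, 14]
dequeue(): queue = [45, 35, 14]
dequeue(): queue = [35, 14]
enqueue(67): queue = [35, 14, 67]
dequeue(): queue = [14, 67]
dequeue(): queue = [67]
enqueue(93): queue = [67, 93]
dequeue(): queue = [93]
enqueue(27): queue = [93, 27]
dequeue(): queue = [27]

Answer: 27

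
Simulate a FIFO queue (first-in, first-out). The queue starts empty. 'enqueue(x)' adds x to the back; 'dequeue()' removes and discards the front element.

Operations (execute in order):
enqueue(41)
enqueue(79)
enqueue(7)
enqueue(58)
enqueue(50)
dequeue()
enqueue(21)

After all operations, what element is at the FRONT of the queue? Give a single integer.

enqueue(41): queue = [41]
enqueue(79): queue = [41, 79]
enqueue(7): queue = [41, 79, 7]
enqueue(58): queue = [41, 79, 7, 58]
enqueue(50): queue = [41, 79, 7, 58, 50]
dequeue(): queue = [79, 7, 58, 50]
enqueue(21): queue = [79, 7, 58, 50, 21]

Answer: 79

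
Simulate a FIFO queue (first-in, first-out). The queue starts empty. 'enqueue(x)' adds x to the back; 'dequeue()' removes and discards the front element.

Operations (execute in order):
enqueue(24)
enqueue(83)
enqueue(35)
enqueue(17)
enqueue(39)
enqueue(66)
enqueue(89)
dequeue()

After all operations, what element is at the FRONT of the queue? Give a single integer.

Answer: 83

Derivation:
enqueue(24): queue = [24]
enqueue(83): queue = [24, 83]
enqueue(35): queue = [24, 83, 35]
enqueue(17): queue = [24, 83, 35, 17]
enqueue(39): queue = [24, 83, 35, 17, 39]
enqueue(66): queue = [24, 83, 35, 17, 39, 66]
enqueue(89): queue = [24, 83, 35, 17, 39, 66, 89]
dequeue(): queue = [83, 35, 17, 39, 66, 89]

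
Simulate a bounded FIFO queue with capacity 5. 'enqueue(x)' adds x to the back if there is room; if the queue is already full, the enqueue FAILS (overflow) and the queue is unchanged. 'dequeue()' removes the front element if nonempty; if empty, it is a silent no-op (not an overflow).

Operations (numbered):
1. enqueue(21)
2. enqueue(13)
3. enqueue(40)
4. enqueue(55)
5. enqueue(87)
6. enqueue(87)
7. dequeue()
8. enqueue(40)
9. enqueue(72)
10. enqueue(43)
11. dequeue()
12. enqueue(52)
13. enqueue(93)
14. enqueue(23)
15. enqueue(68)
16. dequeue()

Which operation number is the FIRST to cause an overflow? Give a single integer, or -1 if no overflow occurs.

1. enqueue(21): size=1
2. enqueue(13): size=2
3. enqueue(40): size=3
4. enqueue(55): size=4
5. enqueue(87): size=5
6. enqueue(87): size=5=cap → OVERFLOW (fail)
7. dequeue(): size=4
8. enqueue(40): size=5
9. enqueue(72): size=5=cap → OVERFLOW (fail)
10. enqueue(43): size=5=cap → OVERFLOW (fail)
11. dequeue(): size=4
12. enqueue(52): size=5
13. enqueue(93): size=5=cap → OVERFLOW (fail)
14. enqueue(23): size=5=cap → OVERFLOW (fail)
15. enqueue(68): size=5=cap → OVERFLOW (fail)
16. dequeue(): size=4

Answer: 6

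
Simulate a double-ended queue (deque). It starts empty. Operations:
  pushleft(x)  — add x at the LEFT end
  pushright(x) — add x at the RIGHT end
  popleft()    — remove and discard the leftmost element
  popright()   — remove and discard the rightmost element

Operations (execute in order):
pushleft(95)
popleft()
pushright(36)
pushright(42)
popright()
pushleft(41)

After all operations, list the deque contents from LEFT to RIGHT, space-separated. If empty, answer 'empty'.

pushleft(95): [95]
popleft(): []
pushright(36): [36]
pushright(42): [36, 42]
popright(): [36]
pushleft(41): [41, 36]

Answer: 41 36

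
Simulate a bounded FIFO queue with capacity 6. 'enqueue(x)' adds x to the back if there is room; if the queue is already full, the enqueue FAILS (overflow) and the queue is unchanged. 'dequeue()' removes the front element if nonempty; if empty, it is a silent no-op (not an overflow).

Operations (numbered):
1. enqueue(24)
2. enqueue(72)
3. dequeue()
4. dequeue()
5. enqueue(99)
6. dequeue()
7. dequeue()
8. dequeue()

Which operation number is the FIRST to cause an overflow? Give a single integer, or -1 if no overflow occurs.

Answer: -1

Derivation:
1. enqueue(24): size=1
2. enqueue(72): size=2
3. dequeue(): size=1
4. dequeue(): size=0
5. enqueue(99): size=1
6. dequeue(): size=0
7. dequeue(): empty, no-op, size=0
8. dequeue(): empty, no-op, size=0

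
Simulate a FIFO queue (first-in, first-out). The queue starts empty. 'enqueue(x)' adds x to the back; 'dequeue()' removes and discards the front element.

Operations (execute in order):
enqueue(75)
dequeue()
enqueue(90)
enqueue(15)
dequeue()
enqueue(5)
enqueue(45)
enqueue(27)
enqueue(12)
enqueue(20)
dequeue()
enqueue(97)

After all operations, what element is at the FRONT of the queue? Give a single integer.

enqueue(75): queue = [75]
dequeue(): queue = []
enqueue(90): queue = [90]
enqueue(15): queue = [90, 15]
dequeue(): queue = [15]
enqueue(5): queue = [15, 5]
enqueue(45): queue = [15, 5, 45]
enqueue(27): queue = [15, 5, 45, 27]
enqueue(12): queue = [15, 5, 45, 27, 12]
enqueue(20): queue = [15, 5, 45, 27, 12, 20]
dequeue(): queue = [5, 45, 27, 12, 20]
enqueue(97): queue = [5, 45, 27, 12, 20, 97]

Answer: 5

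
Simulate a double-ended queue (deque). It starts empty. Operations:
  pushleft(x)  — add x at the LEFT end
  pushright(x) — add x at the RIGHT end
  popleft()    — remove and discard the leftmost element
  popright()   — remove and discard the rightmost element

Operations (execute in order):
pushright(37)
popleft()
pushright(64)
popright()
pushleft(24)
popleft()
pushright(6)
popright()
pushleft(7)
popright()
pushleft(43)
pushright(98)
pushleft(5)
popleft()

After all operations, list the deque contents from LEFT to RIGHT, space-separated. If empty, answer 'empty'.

pushright(37): [37]
popleft(): []
pushright(64): [64]
popright(): []
pushleft(24): [24]
popleft(): []
pushright(6): [6]
popright(): []
pushleft(7): [7]
popright(): []
pushleft(43): [43]
pushright(98): [43, 98]
pushleft(5): [5, 43, 98]
popleft(): [43, 98]

Answer: 43 98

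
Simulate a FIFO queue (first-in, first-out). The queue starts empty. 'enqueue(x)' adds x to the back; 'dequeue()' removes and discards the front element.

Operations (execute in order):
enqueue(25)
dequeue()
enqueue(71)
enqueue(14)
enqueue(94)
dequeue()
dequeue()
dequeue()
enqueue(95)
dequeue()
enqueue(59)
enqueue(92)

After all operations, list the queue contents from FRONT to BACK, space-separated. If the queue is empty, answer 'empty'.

enqueue(25): [25]
dequeue(): []
enqueue(71): [71]
enqueue(14): [71, 14]
enqueue(94): [71, 14, 94]
dequeue(): [14, 94]
dequeue(): [94]
dequeue(): []
enqueue(95): [95]
dequeue(): []
enqueue(59): [59]
enqueue(92): [59, 92]

Answer: 59 92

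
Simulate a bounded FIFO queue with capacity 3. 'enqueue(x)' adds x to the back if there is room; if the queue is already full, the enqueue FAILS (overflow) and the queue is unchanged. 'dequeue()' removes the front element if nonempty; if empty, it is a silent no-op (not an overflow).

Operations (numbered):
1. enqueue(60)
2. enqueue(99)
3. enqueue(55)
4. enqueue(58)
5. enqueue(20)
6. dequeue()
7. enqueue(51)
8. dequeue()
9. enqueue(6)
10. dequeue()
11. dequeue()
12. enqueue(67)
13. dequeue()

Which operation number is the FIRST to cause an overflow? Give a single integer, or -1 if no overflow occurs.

Answer: 4

Derivation:
1. enqueue(60): size=1
2. enqueue(99): size=2
3. enqueue(55): size=3
4. enqueue(58): size=3=cap → OVERFLOW (fail)
5. enqueue(20): size=3=cap → OVERFLOW (fail)
6. dequeue(): size=2
7. enqueue(51): size=3
8. dequeue(): size=2
9. enqueue(6): size=3
10. dequeue(): size=2
11. dequeue(): size=1
12. enqueue(67): size=2
13. dequeue(): size=1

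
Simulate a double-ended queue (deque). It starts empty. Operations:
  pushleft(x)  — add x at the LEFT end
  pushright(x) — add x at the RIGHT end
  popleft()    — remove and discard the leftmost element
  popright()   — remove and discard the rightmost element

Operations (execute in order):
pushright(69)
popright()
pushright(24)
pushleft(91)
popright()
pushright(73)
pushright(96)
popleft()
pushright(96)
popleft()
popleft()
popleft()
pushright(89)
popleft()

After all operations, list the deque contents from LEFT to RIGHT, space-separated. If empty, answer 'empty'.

Answer: empty

Derivation:
pushright(69): [69]
popright(): []
pushright(24): [24]
pushleft(91): [91, 24]
popright(): [91]
pushright(73): [91, 73]
pushright(96): [91, 73, 96]
popleft(): [73, 96]
pushright(96): [73, 96, 96]
popleft(): [96, 96]
popleft(): [96]
popleft(): []
pushright(89): [89]
popleft(): []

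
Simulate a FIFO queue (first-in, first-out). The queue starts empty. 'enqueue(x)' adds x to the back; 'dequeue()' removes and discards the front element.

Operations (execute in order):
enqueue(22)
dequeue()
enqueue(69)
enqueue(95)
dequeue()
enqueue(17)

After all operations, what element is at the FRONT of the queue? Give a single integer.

Answer: 95

Derivation:
enqueue(22): queue = [22]
dequeue(): queue = []
enqueue(69): queue = [69]
enqueue(95): queue = [69, 95]
dequeue(): queue = [95]
enqueue(17): queue = [95, 17]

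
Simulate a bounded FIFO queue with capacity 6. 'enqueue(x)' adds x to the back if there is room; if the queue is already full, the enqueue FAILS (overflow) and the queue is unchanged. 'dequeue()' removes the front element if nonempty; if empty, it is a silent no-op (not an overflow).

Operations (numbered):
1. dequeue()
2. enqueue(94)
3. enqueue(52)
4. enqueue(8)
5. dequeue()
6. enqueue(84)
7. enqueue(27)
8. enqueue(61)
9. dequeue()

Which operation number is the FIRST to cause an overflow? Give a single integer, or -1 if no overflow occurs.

1. dequeue(): empty, no-op, size=0
2. enqueue(94): size=1
3. enqueue(52): size=2
4. enqueue(8): size=3
5. dequeue(): size=2
6. enqueue(84): size=3
7. enqueue(27): size=4
8. enqueue(61): size=5
9. dequeue(): size=4

Answer: -1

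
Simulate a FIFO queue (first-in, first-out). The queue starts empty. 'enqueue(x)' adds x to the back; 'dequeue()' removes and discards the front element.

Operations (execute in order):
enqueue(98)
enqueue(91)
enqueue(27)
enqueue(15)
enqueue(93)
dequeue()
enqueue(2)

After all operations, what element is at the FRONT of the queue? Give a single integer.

enqueue(98): queue = [98]
enqueue(91): queue = [98, 91]
enqueue(27): queue = [98, 91, 27]
enqueue(15): queue = [98, 91, 27, 15]
enqueue(93): queue = [98, 91, 27, 15, 93]
dequeue(): queue = [91, 27, 15, 93]
enqueue(2): queue = [91, 27, 15, 93, 2]

Answer: 91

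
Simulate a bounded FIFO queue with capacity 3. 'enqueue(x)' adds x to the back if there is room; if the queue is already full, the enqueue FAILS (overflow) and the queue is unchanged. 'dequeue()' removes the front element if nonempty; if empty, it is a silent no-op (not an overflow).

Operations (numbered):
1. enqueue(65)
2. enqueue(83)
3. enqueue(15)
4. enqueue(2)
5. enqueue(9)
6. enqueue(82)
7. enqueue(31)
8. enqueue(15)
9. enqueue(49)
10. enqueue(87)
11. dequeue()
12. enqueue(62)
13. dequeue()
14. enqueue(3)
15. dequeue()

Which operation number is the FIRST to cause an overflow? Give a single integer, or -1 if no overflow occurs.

Answer: 4

Derivation:
1. enqueue(65): size=1
2. enqueue(83): size=2
3. enqueue(15): size=3
4. enqueue(2): size=3=cap → OVERFLOW (fail)
5. enqueue(9): size=3=cap → OVERFLOW (fail)
6. enqueue(82): size=3=cap → OVERFLOW (fail)
7. enqueue(31): size=3=cap → OVERFLOW (fail)
8. enqueue(15): size=3=cap → OVERFLOW (fail)
9. enqueue(49): size=3=cap → OVERFLOW (fail)
10. enqueue(87): size=3=cap → OVERFLOW (fail)
11. dequeue(): size=2
12. enqueue(62): size=3
13. dequeue(): size=2
14. enqueue(3): size=3
15. dequeue(): size=2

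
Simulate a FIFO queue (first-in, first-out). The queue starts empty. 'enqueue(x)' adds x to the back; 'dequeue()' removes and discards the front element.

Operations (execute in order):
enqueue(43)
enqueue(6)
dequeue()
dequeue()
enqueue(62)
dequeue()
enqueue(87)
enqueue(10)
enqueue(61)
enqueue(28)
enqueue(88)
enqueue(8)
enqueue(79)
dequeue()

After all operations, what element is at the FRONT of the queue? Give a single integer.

Answer: 10

Derivation:
enqueue(43): queue = [43]
enqueue(6): queue = [43, 6]
dequeue(): queue = [6]
dequeue(): queue = []
enqueue(62): queue = [62]
dequeue(): queue = []
enqueue(87): queue = [87]
enqueue(10): queue = [87, 10]
enqueue(61): queue = [87, 10, 61]
enqueue(28): queue = [87, 10, 61, 28]
enqueue(88): queue = [87, 10, 61, 28, 88]
enqueue(8): queue = [87, 10, 61, 28, 88, 8]
enqueue(79): queue = [87, 10, 61, 28, 88, 8, 79]
dequeue(): queue = [10, 61, 28, 88, 8, 79]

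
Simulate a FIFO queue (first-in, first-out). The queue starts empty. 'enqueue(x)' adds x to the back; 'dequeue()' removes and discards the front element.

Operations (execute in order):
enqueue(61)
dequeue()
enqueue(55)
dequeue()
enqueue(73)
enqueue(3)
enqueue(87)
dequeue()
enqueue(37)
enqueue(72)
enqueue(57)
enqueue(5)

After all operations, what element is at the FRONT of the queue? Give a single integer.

enqueue(61): queue = [61]
dequeue(): queue = []
enqueue(55): queue = [55]
dequeue(): queue = []
enqueue(73): queue = [73]
enqueue(3): queue = [73, 3]
enqueue(87): queue = [73, 3, 87]
dequeue(): queue = [3, 87]
enqueue(37): queue = [3, 87, 37]
enqueue(72): queue = [3, 87, 37, 72]
enqueue(57): queue = [3, 87, 37, 72, 57]
enqueue(5): queue = [3, 87, 37, 72, 57, 5]

Answer: 3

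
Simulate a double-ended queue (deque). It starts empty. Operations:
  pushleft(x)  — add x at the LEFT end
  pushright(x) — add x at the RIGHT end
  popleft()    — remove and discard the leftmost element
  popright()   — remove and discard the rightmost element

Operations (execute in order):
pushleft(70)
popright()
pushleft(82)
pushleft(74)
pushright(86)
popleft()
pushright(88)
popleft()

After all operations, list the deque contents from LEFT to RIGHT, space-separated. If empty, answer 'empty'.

Answer: 86 88

Derivation:
pushleft(70): [70]
popright(): []
pushleft(82): [82]
pushleft(74): [74, 82]
pushright(86): [74, 82, 86]
popleft(): [82, 86]
pushright(88): [82, 86, 88]
popleft(): [86, 88]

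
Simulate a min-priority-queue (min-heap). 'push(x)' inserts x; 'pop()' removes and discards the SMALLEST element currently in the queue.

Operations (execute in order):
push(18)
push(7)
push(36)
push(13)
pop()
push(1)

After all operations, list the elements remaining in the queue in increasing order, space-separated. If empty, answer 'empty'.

Answer: 1 13 18 36

Derivation:
push(18): heap contents = [18]
push(7): heap contents = [7, 18]
push(36): heap contents = [7, 18, 36]
push(13): heap contents = [7, 13, 18, 36]
pop() → 7: heap contents = [13, 18, 36]
push(1): heap contents = [1, 13, 18, 36]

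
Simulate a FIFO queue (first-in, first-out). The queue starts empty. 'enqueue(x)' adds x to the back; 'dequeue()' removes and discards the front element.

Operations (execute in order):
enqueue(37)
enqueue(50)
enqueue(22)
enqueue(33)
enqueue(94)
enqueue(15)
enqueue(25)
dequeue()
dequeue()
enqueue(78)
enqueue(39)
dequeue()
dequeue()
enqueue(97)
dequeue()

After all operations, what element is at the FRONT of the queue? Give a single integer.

Answer: 15

Derivation:
enqueue(37): queue = [37]
enqueue(50): queue = [37, 50]
enqueue(22): queue = [37, 50, 22]
enqueue(33): queue = [37, 50, 22, 33]
enqueue(94): queue = [37, 50, 22, 33, 94]
enqueue(15): queue = [37, 50, 22, 33, 94, 15]
enqueue(25): queue = [37, 50, 22, 33, 94, 15, 25]
dequeue(): queue = [50, 22, 33, 94, 15, 25]
dequeue(): queue = [22, 33, 94, 15, 25]
enqueue(78): queue = [22, 33, 94, 15, 25, 78]
enqueue(39): queue = [22, 33, 94, 15, 25, 78, 39]
dequeue(): queue = [33, 94, 15, 25, 78, 39]
dequeue(): queue = [94, 15, 25, 78, 39]
enqueue(97): queue = [94, 15, 25, 78, 39, 97]
dequeue(): queue = [15, 25, 78, 39, 97]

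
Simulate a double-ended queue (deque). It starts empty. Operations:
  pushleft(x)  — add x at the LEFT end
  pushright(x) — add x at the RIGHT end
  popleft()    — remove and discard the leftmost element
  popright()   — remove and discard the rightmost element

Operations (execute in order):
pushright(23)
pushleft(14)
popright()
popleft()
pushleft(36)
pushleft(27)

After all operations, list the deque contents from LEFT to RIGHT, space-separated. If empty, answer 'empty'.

Answer: 27 36

Derivation:
pushright(23): [23]
pushleft(14): [14, 23]
popright(): [14]
popleft(): []
pushleft(36): [36]
pushleft(27): [27, 36]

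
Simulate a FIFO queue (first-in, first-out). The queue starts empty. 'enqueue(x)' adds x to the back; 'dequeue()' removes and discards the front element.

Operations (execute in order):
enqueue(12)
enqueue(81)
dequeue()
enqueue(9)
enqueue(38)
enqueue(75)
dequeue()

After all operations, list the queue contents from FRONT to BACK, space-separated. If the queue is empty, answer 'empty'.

Answer: 9 38 75

Derivation:
enqueue(12): [12]
enqueue(81): [12, 81]
dequeue(): [81]
enqueue(9): [81, 9]
enqueue(38): [81, 9, 38]
enqueue(75): [81, 9, 38, 75]
dequeue(): [9, 38, 75]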